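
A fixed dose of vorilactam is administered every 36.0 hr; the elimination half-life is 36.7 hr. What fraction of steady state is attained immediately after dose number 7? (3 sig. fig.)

0.991

k = ln 2 / 36.7 = 0.01889 hr⁻¹
f_n = 1 − e^(−nkτ) = 1 − e^(−7 × 0.01889 × 36.0) = 1 − e^(−4.759) = 1 − 0.008570 ≈ 0.991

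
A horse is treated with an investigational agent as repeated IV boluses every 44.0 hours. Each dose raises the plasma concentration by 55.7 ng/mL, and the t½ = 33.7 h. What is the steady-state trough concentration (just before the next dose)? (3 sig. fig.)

37.8 ng/mL

k = ln 2 / 33.7 = 0.02057 h⁻¹
Fraction remaining after one interval: e^(−kτ) = e^(−0.02057 × 44.0) = 0.4045
R = 1 / (1 − 0.4045) = 1.679
Css,max = 55.7 × 1.679 = 93.54 ng/mL
Css,min = Css,max × e^(−kτ) = 93.54 × 0.4045 ≈ 37.8 ng/mL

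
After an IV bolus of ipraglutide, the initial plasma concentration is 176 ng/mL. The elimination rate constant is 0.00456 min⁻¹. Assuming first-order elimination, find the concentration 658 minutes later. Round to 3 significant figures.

8.76 ng/mL

C(t) = C₀ e^(−kt) = 176 × e^(−0.004560 × 658) = 176 × e^(−3.000) = 176 × 0.04976 ≈ 8.76 ng/mL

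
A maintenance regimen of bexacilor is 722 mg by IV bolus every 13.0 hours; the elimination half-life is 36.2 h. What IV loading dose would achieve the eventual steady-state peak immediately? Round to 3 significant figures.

k = ln 2 / 36.2 = 0.01915 h⁻¹
Accumulation ratio R = 1 / (1 − e^(−kτ)) = 1 / (1 − e^(−0.01915×13.0)) = 1 / (1 − 0.7796) = 4.538
Loading dose = maintenance dose × R = 722 × 4.538 ≈ 3280 mg

3280 mg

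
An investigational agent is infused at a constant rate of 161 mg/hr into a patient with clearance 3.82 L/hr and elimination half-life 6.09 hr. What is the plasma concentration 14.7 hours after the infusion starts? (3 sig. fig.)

34.2 mg/L

Css = rate / CL = 161 / 3.82 = 42.15 mg/L
k = ln 2 / 6.09 = 0.1138 hr⁻¹
C(t) = Css (1 − e^(−kt)) = 42.15 × (1 − e^(−1.673)) = 42.15 × 0.8123 ≈ 34.2 mg/L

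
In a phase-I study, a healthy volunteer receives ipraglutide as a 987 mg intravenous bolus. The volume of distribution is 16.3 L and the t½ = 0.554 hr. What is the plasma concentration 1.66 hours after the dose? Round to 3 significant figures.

C₀ = dose / V = 987 / 16.3 = 60.55 mg/L
k = ln 2 / 0.554 = 1.251 hr⁻¹
C(t) = C₀ e^(−kt) = 60.55 × e^(−1.251 × 1.66) = 60.55 × e^(−2.077) = 60.55 × 0.1253 ≈ 7.59 mg/L

7.59 mg/L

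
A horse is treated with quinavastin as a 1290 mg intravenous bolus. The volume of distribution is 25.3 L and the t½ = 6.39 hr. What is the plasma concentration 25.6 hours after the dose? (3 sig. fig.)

C₀ = dose / V = 1290 / 25.3 = 50.99 mg/L
k = ln 2 / 6.39 = 0.1085 hr⁻¹
C(t) = C₀ e^(−kt) = 50.99 × e^(−0.1085 × 25.6) = 50.99 × e^(−2.777) = 50.99 × 0.06223 ≈ 3.17 mg/L

3.17 mg/L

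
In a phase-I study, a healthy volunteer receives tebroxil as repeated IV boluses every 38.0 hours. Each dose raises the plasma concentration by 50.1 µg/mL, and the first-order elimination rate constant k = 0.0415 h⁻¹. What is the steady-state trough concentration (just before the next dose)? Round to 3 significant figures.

13.0 µg/mL

Fraction remaining after one interval: e^(−kτ) = e^(−0.04150 × 38.0) = 0.2066
R = 1 / (1 − 0.2066) = 1.260
Css,max = 50.1 × 1.260 = 63.15 µg/mL
Css,min = Css,max × e^(−kτ) = 63.15 × 0.2066 ≈ 13.0 µg/mL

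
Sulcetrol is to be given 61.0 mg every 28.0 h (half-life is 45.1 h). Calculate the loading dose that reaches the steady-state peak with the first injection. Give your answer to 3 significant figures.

174 mg

k = ln 2 / 45.1 = 0.01537 h⁻¹
Accumulation ratio R = 1 / (1 − e^(−kτ)) = 1 / (1 − e^(−0.01537×28.0)) = 1 / (1 − 0.6503) = 2.860
Loading dose = maintenance dose × R = 61.0 × 2.860 ≈ 174 mg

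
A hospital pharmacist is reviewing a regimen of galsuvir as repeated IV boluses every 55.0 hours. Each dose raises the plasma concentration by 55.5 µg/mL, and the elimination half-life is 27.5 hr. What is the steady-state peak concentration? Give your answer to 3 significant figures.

k = ln 2 / 27.5 = 0.02521 hr⁻¹
Fraction remaining after one interval: e^(−kτ) = e^(−0.02521 × 55.0) = 0.2500
R = 1 / (1 − 0.2500) = 1.333
Css,max = 55.5 × 1.333 ≈ 74.0 µg/mL

74.0 µg/mL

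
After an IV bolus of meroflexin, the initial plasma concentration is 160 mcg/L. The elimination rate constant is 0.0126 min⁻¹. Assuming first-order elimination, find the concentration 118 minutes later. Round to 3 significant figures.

36.2 mcg/L

C(t) = C₀ e^(−kt) = 160 × e^(−0.01260 × 118) = 160 × e^(−1.487) = 160 × 0.2261 ≈ 36.2 mcg/L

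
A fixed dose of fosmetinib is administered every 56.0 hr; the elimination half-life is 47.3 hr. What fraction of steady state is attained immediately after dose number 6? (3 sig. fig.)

0.993

k = ln 2 / 47.3 = 0.01465 hr⁻¹
f_n = 1 − e^(−nkτ) = 1 − e^(−6 × 0.01465 × 56.0) = 1 − e^(−4.924) = 1 − 0.007271 ≈ 0.993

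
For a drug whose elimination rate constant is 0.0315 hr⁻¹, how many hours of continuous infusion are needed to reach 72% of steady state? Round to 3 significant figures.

40.4 hours

f = 1 − e^(−kt)  ⇒  t = −ln(1 − f) / k
t = −ln(1 − 0.72) / 0.03150 = 1.273 / 0.03150 ≈ 40.4 hours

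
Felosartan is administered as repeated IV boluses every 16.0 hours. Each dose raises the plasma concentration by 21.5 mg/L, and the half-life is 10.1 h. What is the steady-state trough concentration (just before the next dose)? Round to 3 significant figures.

k = ln 2 / 10.1 = 0.06863 h⁻¹
Fraction remaining after one interval: e^(−kτ) = e^(−0.06863 × 16.0) = 0.3335
R = 1 / (1 − 0.3335) = 1.500
Css,max = 21.5 × 1.500 = 32.26 mg/L
Css,min = Css,max × e^(−kτ) = 32.26 × 0.3335 ≈ 10.8 mg/L

10.8 mg/L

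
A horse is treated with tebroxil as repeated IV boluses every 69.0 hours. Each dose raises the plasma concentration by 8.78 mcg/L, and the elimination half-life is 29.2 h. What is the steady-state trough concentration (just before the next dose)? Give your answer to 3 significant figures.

2.12 mcg/L

k = ln 2 / 29.2 = 0.02374 h⁻¹
Fraction remaining after one interval: e^(−kτ) = e^(−0.02374 × 69.0) = 0.1944
R = 1 / (1 − 0.1944) = 1.241
Css,max = 8.78 × 1.241 = 10.90 mcg/L
Css,min = Css,max × e^(−kτ) = 10.90 × 0.1944 ≈ 2.12 mcg/L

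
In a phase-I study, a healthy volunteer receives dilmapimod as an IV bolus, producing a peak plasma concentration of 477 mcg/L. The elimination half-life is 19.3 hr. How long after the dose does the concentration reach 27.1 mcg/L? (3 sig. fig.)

k = ln 2 / 19.3 = 0.03591 hr⁻¹
C(t) = C₀ e^(−kt)  ⇒  t = ln(C₀/C) / k
t = ln(477/27.1) / 0.03591 = 2.868 / 0.03591 ≈ 79.9 hours

79.9 hours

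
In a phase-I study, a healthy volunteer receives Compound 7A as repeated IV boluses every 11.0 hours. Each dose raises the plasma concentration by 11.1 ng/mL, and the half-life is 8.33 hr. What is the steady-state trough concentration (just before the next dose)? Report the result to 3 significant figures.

k = ln 2 / 8.33 = 0.08321 hr⁻¹
Fraction remaining after one interval: e^(−kτ) = e^(−0.08321 × 11.0) = 0.4004
R = 1 / (1 − 0.4004) = 1.668
Css,max = 11.1 × 1.668 = 18.51 ng/mL
Css,min = Css,max × e^(−kτ) = 18.51 × 0.4004 ≈ 7.41 ng/mL

7.41 ng/mL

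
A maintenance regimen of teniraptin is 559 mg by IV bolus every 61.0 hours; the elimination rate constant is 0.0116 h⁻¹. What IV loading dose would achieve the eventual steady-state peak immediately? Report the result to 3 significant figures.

Accumulation ratio R = 1 / (1 − e^(−kτ)) = 1 / (1 − e^(−0.01160×61.0)) = 1 / (1 − 0.4928) = 1.972
Loading dose = maintenance dose × R = 559 × 1.972 ≈ 1100 mg

1100 mg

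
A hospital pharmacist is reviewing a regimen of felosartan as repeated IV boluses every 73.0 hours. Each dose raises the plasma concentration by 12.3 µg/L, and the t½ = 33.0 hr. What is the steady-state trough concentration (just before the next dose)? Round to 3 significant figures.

3.39 µg/L

k = ln 2 / 33.0 = 0.02100 hr⁻¹
Fraction remaining after one interval: e^(−kτ) = e^(−0.02100 × 73.0) = 0.2158
R = 1 / (1 − 0.2158) = 1.275
Css,max = 12.3 × 1.275 = 15.69 µg/L
Css,min = Css,max × e^(−kτ) = 15.69 × 0.2158 ≈ 3.39 µg/L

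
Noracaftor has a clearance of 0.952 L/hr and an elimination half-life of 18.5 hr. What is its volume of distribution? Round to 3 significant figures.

k = ln 2 / t½ = ln 2 / 18.5 = 0.03747 hr⁻¹
V = CL / k = 0.952 / 0.03747 ≈ 25.4 L

25.4 L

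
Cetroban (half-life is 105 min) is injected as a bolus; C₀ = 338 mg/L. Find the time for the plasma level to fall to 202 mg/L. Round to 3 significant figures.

78.0 minutes

k = ln 2 / 105 = 0.006601 min⁻¹
C(t) = C₀ e^(−kt)  ⇒  t = ln(C₀/C) / k
t = ln(338/202) / 0.006601 = 0.5148 / 0.006601 ≈ 78.0 minutes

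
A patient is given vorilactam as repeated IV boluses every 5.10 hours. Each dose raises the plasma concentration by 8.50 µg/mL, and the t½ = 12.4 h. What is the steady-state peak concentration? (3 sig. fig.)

34.3 µg/mL

k = ln 2 / 12.4 = 0.05590 h⁻¹
Fraction remaining after one interval: e^(−kτ) = e^(−0.05590 × 5.10) = 0.7520
R = 1 / (1 − 0.7520) = 4.031
Css,max = 8.50 × 4.031 ≈ 34.3 µg/mL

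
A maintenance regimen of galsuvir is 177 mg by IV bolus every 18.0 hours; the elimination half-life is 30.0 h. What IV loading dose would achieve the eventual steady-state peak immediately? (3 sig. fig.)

520 mg

k = ln 2 / 30.0 = 0.02310 h⁻¹
Accumulation ratio R = 1 / (1 − e^(−kτ)) = 1 / (1 − e^(−0.02310×18.0)) = 1 / (1 − 0.6598) = 2.939
Loading dose = maintenance dose × R = 177 × 2.939 ≈ 520 mg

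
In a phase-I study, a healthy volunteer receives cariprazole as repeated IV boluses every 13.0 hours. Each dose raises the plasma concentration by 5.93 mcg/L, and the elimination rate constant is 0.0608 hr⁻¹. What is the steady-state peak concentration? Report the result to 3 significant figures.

10.9 mcg/L

Fraction remaining after one interval: e^(−kτ) = e^(−0.06080 × 13.0) = 0.4537
R = 1 / (1 − 0.4537) = 1.830
Css,max = 5.93 × 1.830 ≈ 10.9 mcg/L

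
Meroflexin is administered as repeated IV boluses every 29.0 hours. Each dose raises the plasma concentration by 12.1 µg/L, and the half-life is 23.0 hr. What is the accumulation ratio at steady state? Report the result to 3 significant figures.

1.72

k = ln 2 / 23.0 = 0.03014 hr⁻¹
Fraction remaining after one interval: e^(−kτ) = e^(−0.03014 × 29.0) = 0.4173
R = 1 / (1 − 0.4173) = 1 / 0.5827 ≈ 1.72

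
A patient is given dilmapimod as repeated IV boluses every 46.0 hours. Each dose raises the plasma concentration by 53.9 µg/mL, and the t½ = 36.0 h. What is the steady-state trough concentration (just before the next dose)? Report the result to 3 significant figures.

k = ln 2 / 36.0 = 0.01925 h⁻¹
Fraction remaining after one interval: e^(−kτ) = e^(−0.01925 × 46.0) = 0.4124
R = 1 / (1 − 0.4124) = 1.702
Css,max = 53.9 × 1.702 = 91.73 µg/mL
Css,min = Css,max × e^(−kτ) = 91.73 × 0.4124 ≈ 37.8 µg/mL

37.8 µg/mL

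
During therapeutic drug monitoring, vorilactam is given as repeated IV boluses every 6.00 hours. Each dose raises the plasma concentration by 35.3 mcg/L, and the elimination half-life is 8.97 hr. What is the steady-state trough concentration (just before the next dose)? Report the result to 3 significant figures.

k = ln 2 / 8.97 = 0.07727 hr⁻¹
Fraction remaining after one interval: e^(−kτ) = e^(−0.07727 × 6.00) = 0.6290
R = 1 / (1 − 0.6290) = 2.695
Css,max = 35.3 × 2.695 = 95.15 mcg/L
Css,min = Css,max × e^(−kτ) = 95.15 × 0.6290 ≈ 59.8 mcg/L

59.8 mcg/L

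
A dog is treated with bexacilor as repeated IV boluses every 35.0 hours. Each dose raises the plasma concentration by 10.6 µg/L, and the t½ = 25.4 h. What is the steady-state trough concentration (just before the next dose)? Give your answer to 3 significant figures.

6.63 µg/L

k = ln 2 / 25.4 = 0.02729 h⁻¹
Fraction remaining after one interval: e^(−kτ) = e^(−0.02729 × 35.0) = 0.3848
R = 1 / (1 − 0.3848) = 1.625
Css,max = 10.6 × 1.625 = 17.23 µg/L
Css,min = Css,max × e^(−kτ) = 17.23 × 0.3848 ≈ 6.63 µg/L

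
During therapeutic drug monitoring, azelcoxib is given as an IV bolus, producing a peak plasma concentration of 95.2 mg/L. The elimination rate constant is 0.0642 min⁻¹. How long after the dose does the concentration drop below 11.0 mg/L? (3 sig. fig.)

C(t) = C₀ e^(−kt)  ⇒  t = ln(C₀/C) / k
t = ln(95.2/11.0) / 0.06420 = 2.158 / 0.06420 ≈ 33.6 minutes

33.6 minutes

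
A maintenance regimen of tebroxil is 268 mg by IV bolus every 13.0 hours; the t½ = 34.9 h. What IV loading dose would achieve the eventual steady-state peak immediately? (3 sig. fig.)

k = ln 2 / 34.9 = 0.01986 h⁻¹
Accumulation ratio R = 1 / (1 − e^(−kτ)) = 1 / (1 − e^(−0.01986×13.0)) = 1 / (1 − 0.7724) = 4.395
Loading dose = maintenance dose × R = 268 × 4.395 ≈ 1180 mg

1180 mg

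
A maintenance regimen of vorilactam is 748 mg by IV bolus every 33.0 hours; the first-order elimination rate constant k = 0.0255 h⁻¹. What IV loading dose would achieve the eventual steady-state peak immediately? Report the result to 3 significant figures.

1310 mg

Accumulation ratio R = 1 / (1 − e^(−kτ)) = 1 / (1 − e^(−0.02550×33.0)) = 1 / (1 − 0.4311) = 1.758
Loading dose = maintenance dose × R = 748 × 1.758 ≈ 1310 mg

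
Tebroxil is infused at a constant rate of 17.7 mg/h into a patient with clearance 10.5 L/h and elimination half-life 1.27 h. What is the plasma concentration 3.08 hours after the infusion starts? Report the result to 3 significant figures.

Css = rate / CL = 17.7 / 10.5 = 1.686 mg/L
k = ln 2 / 1.27 = 0.5458 h⁻¹
C(t) = Css (1 − e^(−kt)) = 1.686 × (1 − e^(−1.681)) = 1.686 × 0.8138 ≈ 1.37 mg/L

1.37 mg/L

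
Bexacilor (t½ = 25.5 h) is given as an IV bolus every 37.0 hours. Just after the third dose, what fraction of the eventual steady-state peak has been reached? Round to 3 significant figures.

k = ln 2 / 25.5 = 0.02718 h⁻¹
f_n = 1 − e^(−nkτ) = 1 − e^(−3 × 0.02718 × 37.0) = 1 − e^(−3.017) = 1 − 0.04894 ≈ 0.951

0.951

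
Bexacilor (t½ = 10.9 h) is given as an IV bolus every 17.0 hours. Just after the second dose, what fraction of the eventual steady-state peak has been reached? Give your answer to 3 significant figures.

k = ln 2 / 10.9 = 0.06359 h⁻¹
f_n = 1 − e^(−nkτ) = 1 − e^(−2 × 0.06359 × 17.0) = 1 − e^(−2.162) = 1 − 0.1151 ≈ 0.885

0.885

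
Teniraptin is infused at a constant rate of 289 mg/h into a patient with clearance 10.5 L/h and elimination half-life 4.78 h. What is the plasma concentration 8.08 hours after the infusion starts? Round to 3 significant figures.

Css = rate / CL = 289 / 10.5 = 27.52 mg/L
k = ln 2 / 4.78 = 0.1450 h⁻¹
C(t) = Css (1 − e^(−kt)) = 27.52 × (1 − e^(−1.172)) = 27.52 × 0.6902 ≈ 19.0 mg/L

19.0 mg/L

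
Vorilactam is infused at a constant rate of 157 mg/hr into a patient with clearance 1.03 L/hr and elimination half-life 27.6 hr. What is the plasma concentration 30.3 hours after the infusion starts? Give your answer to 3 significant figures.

Css = rate / CL = 157 / 1.03 = 152.4 µg/mL
k = ln 2 / 27.6 = 0.02511 hr⁻¹
C(t) = Css (1 − e^(−kt)) = 152.4 × (1 − e^(−0.7610)) = 152.4 × 0.5328 ≈ 81.2 µg/mL

81.2 µg/mL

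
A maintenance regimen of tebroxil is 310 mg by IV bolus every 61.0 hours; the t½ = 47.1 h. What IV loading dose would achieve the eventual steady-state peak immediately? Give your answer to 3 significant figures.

k = ln 2 / 47.1 = 0.01472 h⁻¹
Accumulation ratio R = 1 / (1 − e^(−kτ)) = 1 / (1 − e^(−0.01472×61.0)) = 1 / (1 − 0.4075) = 1.688
Loading dose = maintenance dose × R = 310 × 1.688 ≈ 523 mg

523 mg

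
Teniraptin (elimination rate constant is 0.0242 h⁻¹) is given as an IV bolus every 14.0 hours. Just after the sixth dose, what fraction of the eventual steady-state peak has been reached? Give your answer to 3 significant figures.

0.869

f_n = 1 − e^(−nkτ) = 1 − e^(−6 × 0.02420 × 14.0) = 1 − e^(−2.033) = 1 − 0.1310 ≈ 0.869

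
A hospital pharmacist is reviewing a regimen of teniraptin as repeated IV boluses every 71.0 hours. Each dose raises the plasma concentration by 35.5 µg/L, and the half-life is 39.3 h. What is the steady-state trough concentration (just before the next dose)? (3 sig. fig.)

k = ln 2 / 39.3 = 0.01764 h⁻¹
Fraction remaining after one interval: e^(−kτ) = e^(−0.01764 × 71.0) = 0.2859
R = 1 / (1 − 0.2859) = 1.400
Css,max = 35.5 × 1.400 = 49.71 µg/L
Css,min = Css,max × e^(−kτ) = 49.71 × 0.2859 ≈ 14.2 µg/L

14.2 µg/L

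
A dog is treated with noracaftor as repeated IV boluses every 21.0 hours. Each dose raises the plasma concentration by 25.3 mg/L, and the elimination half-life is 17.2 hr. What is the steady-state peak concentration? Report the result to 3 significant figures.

k = ln 2 / 17.2 = 0.04030 hr⁻¹
Fraction remaining after one interval: e^(−kτ) = e^(−0.04030 × 21.0) = 0.4290
R = 1 / (1 − 0.4290) = 1.751
Css,max = 25.3 × 1.751 ≈ 44.3 mg/L

44.3 mg/L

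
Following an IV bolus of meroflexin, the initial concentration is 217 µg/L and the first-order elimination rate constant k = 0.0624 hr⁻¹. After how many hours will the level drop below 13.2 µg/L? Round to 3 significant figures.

C(t) = C₀ e^(−kt)  ⇒  t = ln(C₀/C) / k
t = ln(217/13.2) / 0.06240 = 2.800 / 0.06240 ≈ 44.9 hours

44.9 hours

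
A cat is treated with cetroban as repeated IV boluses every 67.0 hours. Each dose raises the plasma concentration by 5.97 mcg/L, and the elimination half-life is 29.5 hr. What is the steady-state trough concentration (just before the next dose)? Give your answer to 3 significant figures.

1.56 mcg/L

k = ln 2 / 29.5 = 0.02350 hr⁻¹
Fraction remaining after one interval: e^(−kτ) = e^(−0.02350 × 67.0) = 0.2072
R = 1 / (1 − 0.2072) = 1.261
Css,max = 5.97 × 1.261 = 7.530 mcg/L
Css,min = Css,max × e^(−kτ) = 7.530 × 0.2072 ≈ 1.56 mcg/L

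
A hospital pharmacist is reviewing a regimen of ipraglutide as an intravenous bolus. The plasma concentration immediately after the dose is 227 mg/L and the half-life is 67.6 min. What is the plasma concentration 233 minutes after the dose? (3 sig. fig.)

k = ln 2 / 67.6 = 0.01025 min⁻¹
233 min is 3.447 half-lives, so C = 227 × (1/2)^3.447 = 227 × 0.09171 ≈ 20.8 mg/L

20.8 mg/L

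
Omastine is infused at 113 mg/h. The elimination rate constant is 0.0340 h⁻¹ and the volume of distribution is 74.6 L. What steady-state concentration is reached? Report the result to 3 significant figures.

44.6 µg/mL

CL = k · V = 0.0340 × 74.6 = 2.536 L/h
Css = rate / CL = 113 / 2.536 ≈ 44.6 µg/mL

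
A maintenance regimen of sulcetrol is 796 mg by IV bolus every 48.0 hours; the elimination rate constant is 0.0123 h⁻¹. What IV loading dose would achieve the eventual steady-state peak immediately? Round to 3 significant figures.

1790 mg

Accumulation ratio R = 1 / (1 − e^(−kτ)) = 1 / (1 − e^(−0.01230×48.0)) = 1 / (1 − 0.5541) = 2.243
Loading dose = maintenance dose × R = 796 × 2.243 ≈ 1790 mg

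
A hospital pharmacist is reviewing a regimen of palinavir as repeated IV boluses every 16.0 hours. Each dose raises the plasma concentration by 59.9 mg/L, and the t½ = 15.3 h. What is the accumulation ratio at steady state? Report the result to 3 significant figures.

k = ln 2 / 15.3 = 0.04530 h⁻¹
Fraction remaining after one interval: e^(−kτ) = e^(−0.04530 × 16.0) = 0.4844
R = 1 / (1 − 0.4844) = 1 / 0.5156 ≈ 1.94

1.94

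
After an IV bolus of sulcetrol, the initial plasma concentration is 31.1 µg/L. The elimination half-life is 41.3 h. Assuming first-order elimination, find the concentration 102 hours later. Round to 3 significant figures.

5.61 µg/L

k = ln 2 / 41.3 = 0.01678 h⁻¹
C(t) = C₀ e^(−kt) = 31.1 × e^(−0.01678 × 102) = 31.1 × e^(−1.712) = 31.1 × 0.1805 ≈ 5.61 µg/L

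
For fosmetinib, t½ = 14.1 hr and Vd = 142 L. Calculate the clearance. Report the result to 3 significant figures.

6.98 L/hr

k = ln 2 / t½ = ln 2 / 14.1 = 0.04916 hr⁻¹
CL = k · V = 0.04916 × 142 ≈ 6.98 L/hr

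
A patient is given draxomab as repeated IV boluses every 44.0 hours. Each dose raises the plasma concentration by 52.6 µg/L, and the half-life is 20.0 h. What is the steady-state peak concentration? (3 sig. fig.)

k = ln 2 / 20.0 = 0.03466 h⁻¹
Fraction remaining after one interval: e^(−kτ) = e^(−0.03466 × 44.0) = 0.2176
R = 1 / (1 − 0.2176) = 1.278
Css,max = 52.6 × 1.278 ≈ 67.2 µg/L

67.2 µg/L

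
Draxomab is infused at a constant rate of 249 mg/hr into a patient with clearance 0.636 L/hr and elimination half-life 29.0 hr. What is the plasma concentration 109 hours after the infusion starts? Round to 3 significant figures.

363 µg/mL

Css = rate / CL = 249 / 0.636 = 391.5 µg/mL
k = ln 2 / 29.0 = 0.02390 hr⁻¹
C(t) = Css (1 − e^(−kt)) = 391.5 × (1 − e^(−2.605)) = 391.5 × 0.9261 ≈ 363 µg/mL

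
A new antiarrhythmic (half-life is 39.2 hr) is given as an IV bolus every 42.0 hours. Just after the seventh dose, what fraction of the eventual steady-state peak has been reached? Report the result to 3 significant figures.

0.994

k = ln 2 / 39.2 = 0.01768 hr⁻¹
f_n = 1 − e^(−nkτ) = 1 − e^(−7 × 0.01768 × 42.0) = 1 − e^(−5.199) = 1 − 0.005524 ≈ 0.994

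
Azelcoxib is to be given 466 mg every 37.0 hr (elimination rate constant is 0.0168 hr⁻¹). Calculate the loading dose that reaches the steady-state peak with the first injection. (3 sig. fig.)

1010 mg

Accumulation ratio R = 1 / (1 − e^(−kτ)) = 1 / (1 − e^(−0.01680×37.0)) = 1 / (1 − 0.5371) = 2.160
Loading dose = maintenance dose × R = 466 × 2.160 ≈ 1010 mg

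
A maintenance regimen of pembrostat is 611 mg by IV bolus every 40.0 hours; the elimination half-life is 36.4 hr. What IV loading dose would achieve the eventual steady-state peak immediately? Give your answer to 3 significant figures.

k = ln 2 / 36.4 = 0.01904 hr⁻¹
Accumulation ratio R = 1 / (1 − e^(−kτ)) = 1 / (1 − e^(−0.01904×40.0)) = 1 / (1 − 0.4669) = 1.876
Loading dose = maintenance dose × R = 611 × 1.876 ≈ 1150 mg

1150 mg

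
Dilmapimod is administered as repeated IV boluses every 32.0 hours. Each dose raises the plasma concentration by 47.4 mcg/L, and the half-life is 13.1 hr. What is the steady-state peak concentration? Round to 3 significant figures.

k = ln 2 / 13.1 = 0.05291 hr⁻¹
Fraction remaining after one interval: e^(−kτ) = e^(−0.05291 × 32.0) = 0.1839
R = 1 / (1 − 0.1839) = 1.225
Css,max = 47.4 × 1.225 ≈ 58.1 mcg/L

58.1 mcg/L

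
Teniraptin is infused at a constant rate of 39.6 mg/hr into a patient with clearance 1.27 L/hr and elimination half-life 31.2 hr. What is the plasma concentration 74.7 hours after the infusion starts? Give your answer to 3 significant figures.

25.2 mg/L

Css = rate / CL = 39.6 / 1.27 = 31.18 mg/L
k = ln 2 / 31.2 = 0.02222 hr⁻¹
C(t) = Css (1 − e^(−kt)) = 31.18 × (1 − e^(−1.660)) = 31.18 × 0.8098 ≈ 25.2 mg/L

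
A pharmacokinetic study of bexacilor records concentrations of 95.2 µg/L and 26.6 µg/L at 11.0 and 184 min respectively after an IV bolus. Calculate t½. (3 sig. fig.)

94.0 minutes

k = ln(C₁/C₂) / (t₂ − t₁) = ln(95.2/26.6) / (184 − 11.0)
  = 1.275 / 173.0 = 0.007370 min⁻¹
t½ = ln 2 / k = ln 2 / 0.007370 ≈ 94.0 minutes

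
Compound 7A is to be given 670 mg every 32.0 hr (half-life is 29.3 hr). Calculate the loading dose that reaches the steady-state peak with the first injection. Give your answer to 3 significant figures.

1260 mg

k = ln 2 / 29.3 = 0.02366 hr⁻¹
Accumulation ratio R = 1 / (1 − e^(−kτ)) = 1 / (1 − e^(−0.02366×32.0)) = 1 / (1 − 0.4691) = 1.883
Loading dose = maintenance dose × R = 670 × 1.883 ≈ 1260 mg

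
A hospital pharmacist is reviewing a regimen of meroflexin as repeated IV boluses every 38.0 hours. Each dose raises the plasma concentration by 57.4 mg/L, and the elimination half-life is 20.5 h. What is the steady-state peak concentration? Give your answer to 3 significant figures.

k = ln 2 / 20.5 = 0.03381 h⁻¹
Fraction remaining after one interval: e^(−kτ) = e^(−0.03381 × 38.0) = 0.2767
R = 1 / (1 − 0.2767) = 1.383
Css,max = 57.4 × 1.383 ≈ 79.4 mg/L

79.4 mg/L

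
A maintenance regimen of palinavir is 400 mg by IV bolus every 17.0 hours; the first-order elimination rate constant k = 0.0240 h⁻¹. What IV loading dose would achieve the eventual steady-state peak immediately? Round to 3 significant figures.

Accumulation ratio R = 1 / (1 − e^(−kτ)) = 1 / (1 − e^(−0.02400×17.0)) = 1 / (1 − 0.6650) = 2.985
Loading dose = maintenance dose × R = 400 × 2.985 ≈ 1190 mg

1190 mg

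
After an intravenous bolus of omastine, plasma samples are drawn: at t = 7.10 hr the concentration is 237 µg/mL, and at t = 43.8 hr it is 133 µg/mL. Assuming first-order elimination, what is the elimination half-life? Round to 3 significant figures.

k = ln(C₁/C₂) / (t₂ − t₁) = ln(237/133) / (43.8 − 7.10)
  = 0.5777 / 36.70 = 0.01574 hr⁻¹
t½ = ln 2 / k = ln 2 / 0.01574 ≈ 44.0 hours

44.0 hours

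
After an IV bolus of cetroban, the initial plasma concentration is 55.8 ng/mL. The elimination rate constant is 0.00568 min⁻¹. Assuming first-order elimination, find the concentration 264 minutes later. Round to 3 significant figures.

C(t) = C₀ e^(−kt) = 55.8 × e^(−0.005680 × 264) = 55.8 × e^(−1.500) = 55.8 × 0.2232 ≈ 12.5 ng/mL

12.5 ng/mL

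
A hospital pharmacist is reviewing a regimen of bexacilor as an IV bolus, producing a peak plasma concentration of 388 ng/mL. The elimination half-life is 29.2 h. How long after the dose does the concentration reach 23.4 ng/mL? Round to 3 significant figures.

118 hours

k = ln 2 / 29.2 = 0.02374 h⁻¹
C(t) = C₀ e^(−kt)  ⇒  t = ln(C₀/C) / k
t = ln(388/23.4) / 0.02374 = 2.808 / 0.02374 ≈ 118 hours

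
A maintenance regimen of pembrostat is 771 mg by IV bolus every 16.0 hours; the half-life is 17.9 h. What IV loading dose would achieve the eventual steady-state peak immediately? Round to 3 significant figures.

k = ln 2 / 17.9 = 0.03872 h⁻¹
Accumulation ratio R = 1 / (1 − e^(−kτ)) = 1 / (1 − e^(−0.03872×16.0)) = 1 / (1 − 0.5382) = 2.165
Loading dose = maintenance dose × R = 771 × 2.165 ≈ 1670 mg

1670 mg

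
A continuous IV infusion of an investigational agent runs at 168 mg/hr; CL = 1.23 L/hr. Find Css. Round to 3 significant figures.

137 mg/L

Css = infusion rate / CL = 168 / 1.23 ≈ 137 mg/L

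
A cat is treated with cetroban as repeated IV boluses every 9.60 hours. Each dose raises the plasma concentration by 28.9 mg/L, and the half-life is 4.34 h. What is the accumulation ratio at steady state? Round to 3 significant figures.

k = ln 2 / 4.34 = 0.1597 h⁻¹
Fraction remaining after one interval: e^(−kτ) = e^(−0.1597 × 9.60) = 0.2158
R = 1 / (1 − 0.2158) = 1 / 0.7842 ≈ 1.28

1.28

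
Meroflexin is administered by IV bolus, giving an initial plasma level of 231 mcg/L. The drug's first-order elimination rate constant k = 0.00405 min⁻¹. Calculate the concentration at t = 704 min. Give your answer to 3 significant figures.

13.3 mcg/L

C(t) = C₀ e^(−kt) = 231 × e^(−0.004050 × 704) = 231 × e^(−2.851) = 231 × 0.05777 ≈ 13.3 mcg/L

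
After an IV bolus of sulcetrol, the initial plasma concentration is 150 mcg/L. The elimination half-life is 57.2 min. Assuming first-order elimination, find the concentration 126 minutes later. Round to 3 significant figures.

32.6 mcg/L

k = ln 2 / 57.2 = 0.01212 min⁻¹
C(t) = C₀ e^(−kt) = 150 × e^(−0.01212 × 126) = 150 × e^(−1.527) = 150 × 0.2172 ≈ 32.6 mcg/L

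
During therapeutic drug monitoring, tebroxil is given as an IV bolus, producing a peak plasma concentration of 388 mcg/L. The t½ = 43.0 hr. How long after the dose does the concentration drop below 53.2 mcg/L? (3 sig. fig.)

k = ln 2 / 43.0 = 0.01612 hr⁻¹
C(t) = C₀ e^(−kt)  ⇒  t = ln(C₀/C) / k
t = ln(388/53.2) / 0.01612 = 1.987 / 0.01612 ≈ 123 hours

123 hours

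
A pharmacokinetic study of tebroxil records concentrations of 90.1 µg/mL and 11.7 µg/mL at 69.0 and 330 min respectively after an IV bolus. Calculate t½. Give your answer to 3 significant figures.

k = ln(C₁/C₂) / (t₂ − t₁) = ln(90.1/11.7) / (330 − 69.0)
  = 2.041 / 261.0 = 0.007821 min⁻¹
t½ = ln 2 / k = ln 2 / 0.007821 ≈ 88.6 minutes

88.6 minutes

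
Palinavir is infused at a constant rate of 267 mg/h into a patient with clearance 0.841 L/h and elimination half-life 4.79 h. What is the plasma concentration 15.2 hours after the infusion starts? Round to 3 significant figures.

Css = rate / CL = 267 / 0.841 = 317.5 mg/L
k = ln 2 / 4.79 = 0.1447 h⁻¹
C(t) = Css (1 − e^(−kt)) = 317.5 × (1 − e^(−2.200)) = 317.5 × 0.8891 ≈ 282 mg/L

282 mg/L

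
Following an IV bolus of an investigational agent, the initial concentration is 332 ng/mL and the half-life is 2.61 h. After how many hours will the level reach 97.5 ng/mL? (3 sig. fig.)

k = ln 2 / 2.61 = 0.2656 h⁻¹
C(t) = C₀ e^(−kt)  ⇒  t = ln(C₀/C) / k
t = ln(332/97.5) / 0.2656 = 1.225 / 0.2656 ≈ 4.61 hours

4.61 hours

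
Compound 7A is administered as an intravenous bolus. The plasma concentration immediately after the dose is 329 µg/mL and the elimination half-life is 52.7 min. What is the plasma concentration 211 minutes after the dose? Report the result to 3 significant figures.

k = ln 2 / 52.7 = 0.01315 min⁻¹
211 min is 4.004 half-lives, so C = 329 × (1/2)^4.004 = 329 × 0.06234 ≈ 20.5 µg/mL

20.5 µg/mL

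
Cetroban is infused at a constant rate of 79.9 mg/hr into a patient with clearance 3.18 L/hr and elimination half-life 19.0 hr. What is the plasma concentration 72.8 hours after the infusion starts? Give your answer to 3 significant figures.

23.4 mg/L

Css = rate / CL = 79.9 / 3.18 = 25.13 mg/L
k = ln 2 / 19.0 = 0.03648 hr⁻¹
C(t) = Css (1 − e^(−kt)) = 25.13 × (1 − e^(−2.656)) = 25.13 × 0.9298 ≈ 23.4 mg/L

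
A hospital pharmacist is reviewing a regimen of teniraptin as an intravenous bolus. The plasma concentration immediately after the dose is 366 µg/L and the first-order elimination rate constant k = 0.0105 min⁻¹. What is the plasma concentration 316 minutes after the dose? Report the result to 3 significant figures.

13.3 µg/L

C(t) = C₀ e^(−kt) = 366 × e^(−0.01050 × 316) = 366 × e^(−3.318) = 366 × 0.03623 ≈ 13.3 µg/L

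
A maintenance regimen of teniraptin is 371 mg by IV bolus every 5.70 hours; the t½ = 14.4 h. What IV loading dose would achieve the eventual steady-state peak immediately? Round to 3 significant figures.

1550 mg

k = ln 2 / 14.4 = 0.04814 h⁻¹
Accumulation ratio R = 1 / (1 − e^(−kτ)) = 1 / (1 − e^(−0.04814×5.70)) = 1 / (1 − 0.7601) = 4.168
Loading dose = maintenance dose × R = 371 × 4.168 ≈ 1550 mg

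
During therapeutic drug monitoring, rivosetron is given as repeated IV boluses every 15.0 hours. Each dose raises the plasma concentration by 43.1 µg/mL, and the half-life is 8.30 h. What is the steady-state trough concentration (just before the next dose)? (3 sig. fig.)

17.2 µg/mL

k = ln 2 / 8.30 = 0.08351 h⁻¹
Fraction remaining after one interval: e^(−kτ) = e^(−0.08351 × 15.0) = 0.2857
R = 1 / (1 − 0.2857) = 1.400
Css,max = 43.1 × 1.400 = 60.34 µg/mL
Css,min = Css,max × e^(−kτ) = 60.34 × 0.2857 ≈ 17.2 µg/mL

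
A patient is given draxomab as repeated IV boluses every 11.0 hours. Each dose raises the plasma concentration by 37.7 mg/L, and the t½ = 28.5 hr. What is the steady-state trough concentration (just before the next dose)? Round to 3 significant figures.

k = ln 2 / 28.5 = 0.02432 hr⁻¹
Fraction remaining after one interval: e^(−kτ) = e^(−0.02432 × 11.0) = 0.7653
R = 1 / (1 − 0.7653) = 4.260
Css,max = 37.7 × 4.260 = 160.6 mg/L
Css,min = Css,max × e^(−kτ) = 160.6 × 0.7653 ≈ 123 mg/L

123 mg/L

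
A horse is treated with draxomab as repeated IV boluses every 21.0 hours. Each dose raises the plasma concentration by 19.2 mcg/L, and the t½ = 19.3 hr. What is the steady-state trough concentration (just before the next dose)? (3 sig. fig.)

k = ln 2 / 19.3 = 0.03591 hr⁻¹
Fraction remaining after one interval: e^(−kτ) = e^(−0.03591 × 21.0) = 0.4704
R = 1 / (1 − 0.4704) = 1.888
Css,max = 19.2 × 1.888 = 36.25 mcg/L
Css,min = Css,max × e^(−kτ) = 36.25 × 0.4704 ≈ 17.1 mcg/L

17.1 mcg/L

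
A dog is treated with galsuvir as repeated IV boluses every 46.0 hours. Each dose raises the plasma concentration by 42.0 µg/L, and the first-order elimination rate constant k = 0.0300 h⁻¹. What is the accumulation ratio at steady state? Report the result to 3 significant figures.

1.34

Fraction remaining after one interval: e^(−kτ) = e^(−0.03000 × 46.0) = 0.2516
R = 1 / (1 − 0.2516) = 1 / 0.7484 ≈ 1.34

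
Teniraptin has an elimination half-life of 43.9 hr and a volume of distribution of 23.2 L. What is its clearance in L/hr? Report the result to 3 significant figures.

0.366 L/hr

k = ln 2 / t½ = ln 2 / 43.9 = 0.01579 hr⁻¹
CL = k · V = 0.01579 × 23.2 ≈ 0.366 L/hr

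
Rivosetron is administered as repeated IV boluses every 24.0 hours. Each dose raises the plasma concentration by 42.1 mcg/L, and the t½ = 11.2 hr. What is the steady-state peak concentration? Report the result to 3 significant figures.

k = ln 2 / 11.2 = 0.06189 hr⁻¹
Fraction remaining after one interval: e^(−kτ) = e^(−0.06189 × 24.0) = 0.2264
R = 1 / (1 − 0.2264) = 1.293
Css,max = 42.1 × 1.293 ≈ 54.4 mcg/L

54.4 mcg/L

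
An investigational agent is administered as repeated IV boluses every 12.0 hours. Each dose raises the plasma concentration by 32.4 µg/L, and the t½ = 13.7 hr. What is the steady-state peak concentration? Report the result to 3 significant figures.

71.2 µg/L

k = ln 2 / 13.7 = 0.05059 hr⁻¹
Fraction remaining after one interval: e^(−kτ) = e^(−0.05059 × 12.0) = 0.5449
R = 1 / (1 − 0.5449) = 2.197
Css,max = 32.4 × 2.197 ≈ 71.2 µg/L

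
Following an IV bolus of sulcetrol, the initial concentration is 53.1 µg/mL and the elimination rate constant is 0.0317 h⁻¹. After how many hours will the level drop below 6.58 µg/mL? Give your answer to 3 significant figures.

C(t) = C₀ e^(−kt)  ⇒  t = ln(C₀/C) / k
t = ln(53.1/6.58) / 0.03170 = 2.088 / 0.03170 ≈ 65.9 hours

65.9 hours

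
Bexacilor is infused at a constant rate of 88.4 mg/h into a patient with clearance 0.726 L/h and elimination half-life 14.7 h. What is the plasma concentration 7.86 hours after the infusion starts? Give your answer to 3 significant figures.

Css = rate / CL = 88.4 / 0.726 = 121.8 mg/L
k = ln 2 / 14.7 = 0.04715 h⁻¹
C(t) = Css (1 − e^(−kt)) = 121.8 × (1 − e^(−0.3706)) = 121.8 × 0.3097 ≈ 37.7 mg/L

37.7 mg/L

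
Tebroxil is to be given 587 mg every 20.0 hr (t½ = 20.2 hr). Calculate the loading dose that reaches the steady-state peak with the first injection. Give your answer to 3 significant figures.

1180 mg

k = ln 2 / 20.2 = 0.03431 hr⁻¹
Accumulation ratio R = 1 / (1 − e^(−kτ)) = 1 / (1 − e^(−0.03431×20.0)) = 1 / (1 − 0.5034) = 2.014
Loading dose = maintenance dose × R = 587 × 2.014 ≈ 1180 mg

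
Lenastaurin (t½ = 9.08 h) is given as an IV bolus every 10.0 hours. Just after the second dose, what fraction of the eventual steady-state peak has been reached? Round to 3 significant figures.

k = ln 2 / 9.08 = 0.07634 h⁻¹
f_n = 1 − e^(−nkτ) = 1 − e^(−2 × 0.07634 × 10.0) = 1 − e^(−1.527) = 1 − 0.2172 ≈ 0.783

0.783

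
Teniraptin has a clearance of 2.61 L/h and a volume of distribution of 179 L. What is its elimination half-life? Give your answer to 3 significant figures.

k = CL / V = 2.61 / 179 = 0.01458 h⁻¹
t½ = ln 2 / k = ln 2 / 0.01458 ≈ 47.5 hours

47.5 hours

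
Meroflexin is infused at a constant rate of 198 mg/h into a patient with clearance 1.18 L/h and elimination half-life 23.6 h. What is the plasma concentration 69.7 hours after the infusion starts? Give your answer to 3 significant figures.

Css = rate / CL = 198 / 1.18 = 167.8 mg/L
k = ln 2 / 23.6 = 0.02937 h⁻¹
C(t) = Css (1 − e^(−kt)) = 167.8 × (1 − e^(−2.047)) = 167.8 × 0.8709 ≈ 146 mg/L

146 mg/L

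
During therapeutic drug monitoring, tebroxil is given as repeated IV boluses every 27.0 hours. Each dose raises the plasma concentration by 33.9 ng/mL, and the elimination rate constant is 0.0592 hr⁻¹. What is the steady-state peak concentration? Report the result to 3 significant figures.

42.5 ng/mL

Fraction remaining after one interval: e^(−kτ) = e^(−0.05920 × 27.0) = 0.2022
R = 1 / (1 − 0.2022) = 1.253
Css,max = 33.9 × 1.253 ≈ 42.5 ng/mL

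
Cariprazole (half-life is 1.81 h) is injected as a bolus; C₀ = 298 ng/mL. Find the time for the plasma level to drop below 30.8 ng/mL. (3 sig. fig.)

5.93 hours

k = ln 2 / 1.81 = 0.3830 h⁻¹
C(t) = C₀ e^(−kt)  ⇒  t = ln(C₀/C) / k
t = ln(298/30.8) / 0.3830 = 2.270 / 0.3830 ≈ 5.93 hours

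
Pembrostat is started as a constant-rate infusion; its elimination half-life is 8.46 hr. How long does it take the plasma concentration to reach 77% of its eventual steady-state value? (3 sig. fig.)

k = ln 2 / 8.46 = 0.08193 hr⁻¹
f = 1 − e^(−kt)  ⇒  t = −ln(1 − f) / k
t = −ln(1 − 0.77) / 0.08193 = 1.470 / 0.08193 ≈ 17.9 hours

17.9 hours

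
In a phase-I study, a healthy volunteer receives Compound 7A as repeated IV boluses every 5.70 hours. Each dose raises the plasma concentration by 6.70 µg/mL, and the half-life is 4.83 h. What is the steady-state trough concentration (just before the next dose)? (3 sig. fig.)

5.29 µg/mL

k = ln 2 / 4.83 = 0.1435 h⁻¹
Fraction remaining after one interval: e^(−kτ) = e^(−0.1435 × 5.70) = 0.4413
R = 1 / (1 − 0.4413) = 1.790
Css,max = 6.70 × 1.790 = 11.99 µg/mL
Css,min = Css,max × e^(−kτ) = 11.99 × 0.4413 ≈ 5.29 µg/mL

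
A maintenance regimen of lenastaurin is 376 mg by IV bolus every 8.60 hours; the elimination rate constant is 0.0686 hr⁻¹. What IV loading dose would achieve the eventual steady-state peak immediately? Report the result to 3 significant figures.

Accumulation ratio R = 1 / (1 − e^(−kτ)) = 1 / (1 − e^(−0.06860×8.60)) = 1 / (1 − 0.5543) = 2.244
Loading dose = maintenance dose × R = 376 × 2.244 ≈ 844 mg

844 mg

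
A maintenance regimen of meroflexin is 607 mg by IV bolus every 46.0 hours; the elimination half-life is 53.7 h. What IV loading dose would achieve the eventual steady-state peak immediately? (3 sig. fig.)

k = ln 2 / 53.7 = 0.01291 h⁻¹
Accumulation ratio R = 1 / (1 − e^(−kτ)) = 1 / (1 − e^(−0.01291×46.0)) = 1 / (1 − 0.5522) = 2.233
Loading dose = maintenance dose × R = 607 × 2.233 ≈ 1360 mg

1360 mg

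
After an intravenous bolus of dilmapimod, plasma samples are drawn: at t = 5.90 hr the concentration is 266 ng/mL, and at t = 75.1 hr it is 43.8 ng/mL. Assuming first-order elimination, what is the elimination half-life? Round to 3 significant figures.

26.6 hours

k = ln(C₁/C₂) / (t₂ − t₁) = ln(266/43.8) / (75.1 − 5.90)
  = 1.804 / 69.20 = 0.02607 hr⁻¹
t½ = ln 2 / k = ln 2 / 0.02607 ≈ 26.6 hours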